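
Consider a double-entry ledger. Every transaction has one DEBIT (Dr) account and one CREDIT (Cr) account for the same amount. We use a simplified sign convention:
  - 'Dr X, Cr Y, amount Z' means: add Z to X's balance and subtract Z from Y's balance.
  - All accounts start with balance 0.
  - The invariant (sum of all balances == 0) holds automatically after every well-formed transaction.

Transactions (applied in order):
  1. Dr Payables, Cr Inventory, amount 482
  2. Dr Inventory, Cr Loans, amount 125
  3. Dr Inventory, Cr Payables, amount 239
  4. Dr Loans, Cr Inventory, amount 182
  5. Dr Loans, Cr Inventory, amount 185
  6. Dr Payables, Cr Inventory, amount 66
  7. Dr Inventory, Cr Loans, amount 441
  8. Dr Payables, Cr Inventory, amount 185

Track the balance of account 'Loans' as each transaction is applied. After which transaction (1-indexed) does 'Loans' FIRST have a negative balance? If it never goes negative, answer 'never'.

After txn 1: Loans=0
After txn 2: Loans=-125

Answer: 2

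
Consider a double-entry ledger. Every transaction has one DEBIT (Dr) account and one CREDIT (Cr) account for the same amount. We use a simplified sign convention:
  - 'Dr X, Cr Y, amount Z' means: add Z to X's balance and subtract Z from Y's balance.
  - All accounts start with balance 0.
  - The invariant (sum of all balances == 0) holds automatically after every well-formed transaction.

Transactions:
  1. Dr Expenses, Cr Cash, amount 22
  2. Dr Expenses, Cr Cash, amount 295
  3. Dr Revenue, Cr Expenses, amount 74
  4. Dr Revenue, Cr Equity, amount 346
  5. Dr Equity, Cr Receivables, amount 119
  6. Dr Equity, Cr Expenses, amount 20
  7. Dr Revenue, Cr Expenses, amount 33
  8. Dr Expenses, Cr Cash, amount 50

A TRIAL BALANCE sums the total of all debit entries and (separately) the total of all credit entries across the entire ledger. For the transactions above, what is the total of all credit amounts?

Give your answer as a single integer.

Answer: 959

Derivation:
Txn 1: credit+=22
Txn 2: credit+=295
Txn 3: credit+=74
Txn 4: credit+=346
Txn 5: credit+=119
Txn 6: credit+=20
Txn 7: credit+=33
Txn 8: credit+=50
Total credits = 959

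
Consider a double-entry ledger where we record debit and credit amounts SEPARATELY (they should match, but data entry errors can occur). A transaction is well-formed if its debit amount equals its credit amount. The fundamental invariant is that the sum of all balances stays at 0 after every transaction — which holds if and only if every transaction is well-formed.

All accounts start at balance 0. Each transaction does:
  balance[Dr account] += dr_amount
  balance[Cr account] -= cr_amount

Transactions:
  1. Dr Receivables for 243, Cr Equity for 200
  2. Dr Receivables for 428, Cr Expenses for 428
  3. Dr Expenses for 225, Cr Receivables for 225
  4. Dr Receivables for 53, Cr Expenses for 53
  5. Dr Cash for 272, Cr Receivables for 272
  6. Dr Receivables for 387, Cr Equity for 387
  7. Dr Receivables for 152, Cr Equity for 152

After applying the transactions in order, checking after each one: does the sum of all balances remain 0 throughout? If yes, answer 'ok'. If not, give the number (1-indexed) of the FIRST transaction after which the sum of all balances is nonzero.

Answer: 1

Derivation:
After txn 1: dr=243 cr=200 sum_balances=43
After txn 2: dr=428 cr=428 sum_balances=43
After txn 3: dr=225 cr=225 sum_balances=43
After txn 4: dr=53 cr=53 sum_balances=43
After txn 5: dr=272 cr=272 sum_balances=43
After txn 6: dr=387 cr=387 sum_balances=43
After txn 7: dr=152 cr=152 sum_balances=43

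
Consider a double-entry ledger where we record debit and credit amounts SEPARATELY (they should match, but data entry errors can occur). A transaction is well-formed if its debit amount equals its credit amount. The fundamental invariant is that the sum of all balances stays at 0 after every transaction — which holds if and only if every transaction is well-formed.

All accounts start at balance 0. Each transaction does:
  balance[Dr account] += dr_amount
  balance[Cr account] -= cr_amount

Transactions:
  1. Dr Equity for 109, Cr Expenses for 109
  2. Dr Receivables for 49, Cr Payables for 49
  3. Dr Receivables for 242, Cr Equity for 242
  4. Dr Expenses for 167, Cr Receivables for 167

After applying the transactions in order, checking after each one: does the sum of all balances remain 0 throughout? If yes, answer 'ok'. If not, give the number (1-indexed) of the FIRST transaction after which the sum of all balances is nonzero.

After txn 1: dr=109 cr=109 sum_balances=0
After txn 2: dr=49 cr=49 sum_balances=0
After txn 3: dr=242 cr=242 sum_balances=0
After txn 4: dr=167 cr=167 sum_balances=0

Answer: ok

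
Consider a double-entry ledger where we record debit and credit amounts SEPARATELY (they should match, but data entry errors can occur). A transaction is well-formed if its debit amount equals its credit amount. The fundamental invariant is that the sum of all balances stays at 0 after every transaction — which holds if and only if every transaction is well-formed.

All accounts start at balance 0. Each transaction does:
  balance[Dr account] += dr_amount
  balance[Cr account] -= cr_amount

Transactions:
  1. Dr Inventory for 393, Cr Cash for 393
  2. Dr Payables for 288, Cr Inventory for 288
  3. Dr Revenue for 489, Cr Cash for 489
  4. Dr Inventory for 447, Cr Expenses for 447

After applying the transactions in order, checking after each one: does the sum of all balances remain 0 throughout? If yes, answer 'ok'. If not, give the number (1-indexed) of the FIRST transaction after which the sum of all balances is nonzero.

After txn 1: dr=393 cr=393 sum_balances=0
After txn 2: dr=288 cr=288 sum_balances=0
After txn 3: dr=489 cr=489 sum_balances=0
After txn 4: dr=447 cr=447 sum_balances=0

Answer: ok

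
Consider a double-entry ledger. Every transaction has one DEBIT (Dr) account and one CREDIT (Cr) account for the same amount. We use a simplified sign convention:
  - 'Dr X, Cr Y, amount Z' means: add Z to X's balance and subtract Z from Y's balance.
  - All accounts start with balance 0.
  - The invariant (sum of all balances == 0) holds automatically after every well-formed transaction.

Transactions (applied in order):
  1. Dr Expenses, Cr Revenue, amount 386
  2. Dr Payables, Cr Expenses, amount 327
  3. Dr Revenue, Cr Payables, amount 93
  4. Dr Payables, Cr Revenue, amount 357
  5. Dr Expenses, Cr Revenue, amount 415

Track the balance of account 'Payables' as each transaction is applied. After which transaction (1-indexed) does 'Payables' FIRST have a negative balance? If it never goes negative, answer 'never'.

Answer: never

Derivation:
After txn 1: Payables=0
After txn 2: Payables=327
After txn 3: Payables=234
After txn 4: Payables=591
After txn 5: Payables=591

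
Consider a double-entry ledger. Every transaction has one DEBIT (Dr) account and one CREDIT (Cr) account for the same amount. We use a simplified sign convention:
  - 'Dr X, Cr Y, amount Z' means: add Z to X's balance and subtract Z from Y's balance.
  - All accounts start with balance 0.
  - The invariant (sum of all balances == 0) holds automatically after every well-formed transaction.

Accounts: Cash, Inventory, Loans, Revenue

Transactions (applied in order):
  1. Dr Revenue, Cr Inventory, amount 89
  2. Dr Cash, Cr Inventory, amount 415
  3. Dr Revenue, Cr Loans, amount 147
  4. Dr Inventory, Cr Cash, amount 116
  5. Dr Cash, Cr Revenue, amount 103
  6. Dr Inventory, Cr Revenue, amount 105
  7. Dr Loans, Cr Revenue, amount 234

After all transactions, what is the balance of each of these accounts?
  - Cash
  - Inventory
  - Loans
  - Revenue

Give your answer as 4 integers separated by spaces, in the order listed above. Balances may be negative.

After txn 1 (Dr Revenue, Cr Inventory, amount 89): Inventory=-89 Revenue=89
After txn 2 (Dr Cash, Cr Inventory, amount 415): Cash=415 Inventory=-504 Revenue=89
After txn 3 (Dr Revenue, Cr Loans, amount 147): Cash=415 Inventory=-504 Loans=-147 Revenue=236
After txn 4 (Dr Inventory, Cr Cash, amount 116): Cash=299 Inventory=-388 Loans=-147 Revenue=236
After txn 5 (Dr Cash, Cr Revenue, amount 103): Cash=402 Inventory=-388 Loans=-147 Revenue=133
After txn 6 (Dr Inventory, Cr Revenue, amount 105): Cash=402 Inventory=-283 Loans=-147 Revenue=28
After txn 7 (Dr Loans, Cr Revenue, amount 234): Cash=402 Inventory=-283 Loans=87 Revenue=-206

Answer: 402 -283 87 -206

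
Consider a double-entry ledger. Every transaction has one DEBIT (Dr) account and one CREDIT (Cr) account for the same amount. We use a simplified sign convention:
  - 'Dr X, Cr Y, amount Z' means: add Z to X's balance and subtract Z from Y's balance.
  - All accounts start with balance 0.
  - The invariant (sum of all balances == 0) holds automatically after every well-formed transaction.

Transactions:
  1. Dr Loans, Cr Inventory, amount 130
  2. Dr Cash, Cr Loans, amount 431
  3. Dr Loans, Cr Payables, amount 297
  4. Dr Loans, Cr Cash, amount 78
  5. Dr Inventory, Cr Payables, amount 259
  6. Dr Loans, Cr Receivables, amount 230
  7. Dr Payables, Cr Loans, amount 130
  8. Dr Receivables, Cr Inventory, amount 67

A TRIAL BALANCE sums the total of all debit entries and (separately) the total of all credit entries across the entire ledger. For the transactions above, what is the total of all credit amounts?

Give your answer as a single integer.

Answer: 1622

Derivation:
Txn 1: credit+=130
Txn 2: credit+=431
Txn 3: credit+=297
Txn 4: credit+=78
Txn 5: credit+=259
Txn 6: credit+=230
Txn 7: credit+=130
Txn 8: credit+=67
Total credits = 1622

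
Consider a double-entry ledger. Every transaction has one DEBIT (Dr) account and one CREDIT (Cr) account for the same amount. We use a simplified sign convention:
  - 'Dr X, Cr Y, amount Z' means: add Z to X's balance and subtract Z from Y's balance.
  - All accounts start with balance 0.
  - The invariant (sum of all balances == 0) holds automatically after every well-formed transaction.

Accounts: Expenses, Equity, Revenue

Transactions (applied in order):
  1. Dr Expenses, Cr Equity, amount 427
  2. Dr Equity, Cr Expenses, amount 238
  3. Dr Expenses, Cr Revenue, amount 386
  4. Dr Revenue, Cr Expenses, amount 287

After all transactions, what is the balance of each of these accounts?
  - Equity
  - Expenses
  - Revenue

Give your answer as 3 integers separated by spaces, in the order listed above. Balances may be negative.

Answer: -189 288 -99

Derivation:
After txn 1 (Dr Expenses, Cr Equity, amount 427): Equity=-427 Expenses=427
After txn 2 (Dr Equity, Cr Expenses, amount 238): Equity=-189 Expenses=189
After txn 3 (Dr Expenses, Cr Revenue, amount 386): Equity=-189 Expenses=575 Revenue=-386
After txn 4 (Dr Revenue, Cr Expenses, amount 287): Equity=-189 Expenses=288 Revenue=-99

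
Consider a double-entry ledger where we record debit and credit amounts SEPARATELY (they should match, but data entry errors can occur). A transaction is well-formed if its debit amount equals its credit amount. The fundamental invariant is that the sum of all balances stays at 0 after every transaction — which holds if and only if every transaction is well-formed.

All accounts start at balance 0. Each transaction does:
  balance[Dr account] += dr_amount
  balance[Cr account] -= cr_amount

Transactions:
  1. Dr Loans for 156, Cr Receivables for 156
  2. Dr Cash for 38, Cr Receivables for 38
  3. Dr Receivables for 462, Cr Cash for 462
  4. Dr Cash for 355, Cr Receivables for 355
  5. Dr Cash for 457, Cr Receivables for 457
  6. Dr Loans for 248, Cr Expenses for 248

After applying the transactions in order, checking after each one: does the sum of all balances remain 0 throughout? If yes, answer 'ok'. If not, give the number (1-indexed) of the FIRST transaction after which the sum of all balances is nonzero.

After txn 1: dr=156 cr=156 sum_balances=0
After txn 2: dr=38 cr=38 sum_balances=0
After txn 3: dr=462 cr=462 sum_balances=0
After txn 4: dr=355 cr=355 sum_balances=0
After txn 5: dr=457 cr=457 sum_balances=0
After txn 6: dr=248 cr=248 sum_balances=0

Answer: ok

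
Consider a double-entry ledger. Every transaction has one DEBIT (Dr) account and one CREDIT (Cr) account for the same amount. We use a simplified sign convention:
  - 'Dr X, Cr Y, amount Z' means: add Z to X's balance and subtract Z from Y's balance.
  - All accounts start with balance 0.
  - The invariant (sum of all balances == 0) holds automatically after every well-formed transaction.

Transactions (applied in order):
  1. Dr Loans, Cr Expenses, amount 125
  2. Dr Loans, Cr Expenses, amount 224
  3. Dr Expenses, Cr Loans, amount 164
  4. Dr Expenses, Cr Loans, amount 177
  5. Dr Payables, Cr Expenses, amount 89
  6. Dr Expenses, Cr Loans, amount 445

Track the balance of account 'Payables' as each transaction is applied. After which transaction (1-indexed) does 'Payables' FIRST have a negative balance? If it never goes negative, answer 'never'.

After txn 1: Payables=0
After txn 2: Payables=0
After txn 3: Payables=0
After txn 4: Payables=0
After txn 5: Payables=89
After txn 6: Payables=89

Answer: never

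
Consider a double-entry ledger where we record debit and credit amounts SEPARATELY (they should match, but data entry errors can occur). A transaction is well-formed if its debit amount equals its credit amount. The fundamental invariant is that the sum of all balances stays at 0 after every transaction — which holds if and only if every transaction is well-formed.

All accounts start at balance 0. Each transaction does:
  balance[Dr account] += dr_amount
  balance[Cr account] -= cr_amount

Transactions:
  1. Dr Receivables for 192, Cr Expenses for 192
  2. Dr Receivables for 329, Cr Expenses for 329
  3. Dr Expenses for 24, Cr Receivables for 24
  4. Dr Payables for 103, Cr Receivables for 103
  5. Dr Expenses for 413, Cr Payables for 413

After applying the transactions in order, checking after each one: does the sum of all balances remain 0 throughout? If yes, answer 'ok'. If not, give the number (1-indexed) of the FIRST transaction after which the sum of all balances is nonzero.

After txn 1: dr=192 cr=192 sum_balances=0
After txn 2: dr=329 cr=329 sum_balances=0
After txn 3: dr=24 cr=24 sum_balances=0
After txn 4: dr=103 cr=103 sum_balances=0
After txn 5: dr=413 cr=413 sum_balances=0

Answer: ok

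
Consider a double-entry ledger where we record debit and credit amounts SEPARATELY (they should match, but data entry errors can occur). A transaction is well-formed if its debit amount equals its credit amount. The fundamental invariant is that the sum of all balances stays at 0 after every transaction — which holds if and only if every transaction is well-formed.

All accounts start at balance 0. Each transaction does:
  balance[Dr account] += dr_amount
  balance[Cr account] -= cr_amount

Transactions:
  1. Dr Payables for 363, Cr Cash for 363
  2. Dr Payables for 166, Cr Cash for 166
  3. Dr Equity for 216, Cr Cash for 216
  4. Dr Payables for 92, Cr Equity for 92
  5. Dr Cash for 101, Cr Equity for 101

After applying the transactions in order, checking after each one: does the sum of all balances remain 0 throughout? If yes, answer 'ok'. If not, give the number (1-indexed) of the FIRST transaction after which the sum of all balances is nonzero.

Answer: ok

Derivation:
After txn 1: dr=363 cr=363 sum_balances=0
After txn 2: dr=166 cr=166 sum_balances=0
After txn 3: dr=216 cr=216 sum_balances=0
After txn 4: dr=92 cr=92 sum_balances=0
After txn 5: dr=101 cr=101 sum_balances=0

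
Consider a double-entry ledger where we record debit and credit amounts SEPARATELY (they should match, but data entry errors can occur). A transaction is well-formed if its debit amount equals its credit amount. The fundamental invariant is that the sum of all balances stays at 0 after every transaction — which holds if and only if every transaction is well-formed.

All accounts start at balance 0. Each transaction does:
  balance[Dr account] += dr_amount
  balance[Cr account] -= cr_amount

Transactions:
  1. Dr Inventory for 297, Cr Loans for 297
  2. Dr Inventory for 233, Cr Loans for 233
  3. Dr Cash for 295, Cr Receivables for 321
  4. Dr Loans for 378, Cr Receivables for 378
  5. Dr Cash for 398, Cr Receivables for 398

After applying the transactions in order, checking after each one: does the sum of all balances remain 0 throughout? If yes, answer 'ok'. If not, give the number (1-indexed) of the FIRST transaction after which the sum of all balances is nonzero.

Answer: 3

Derivation:
After txn 1: dr=297 cr=297 sum_balances=0
After txn 2: dr=233 cr=233 sum_balances=0
After txn 3: dr=295 cr=321 sum_balances=-26
After txn 4: dr=378 cr=378 sum_balances=-26
After txn 5: dr=398 cr=398 sum_balances=-26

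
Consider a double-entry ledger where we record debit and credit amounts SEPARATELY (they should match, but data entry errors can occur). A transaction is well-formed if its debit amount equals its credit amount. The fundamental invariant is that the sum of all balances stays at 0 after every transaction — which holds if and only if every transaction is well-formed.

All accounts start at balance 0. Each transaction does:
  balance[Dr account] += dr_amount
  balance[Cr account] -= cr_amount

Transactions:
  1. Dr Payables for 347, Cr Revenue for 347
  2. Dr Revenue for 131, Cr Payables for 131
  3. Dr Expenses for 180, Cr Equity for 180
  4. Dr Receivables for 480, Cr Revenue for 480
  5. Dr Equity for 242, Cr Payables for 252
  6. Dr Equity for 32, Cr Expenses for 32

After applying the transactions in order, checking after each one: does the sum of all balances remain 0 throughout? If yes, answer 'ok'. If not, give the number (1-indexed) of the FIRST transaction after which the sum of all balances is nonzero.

Answer: 5

Derivation:
After txn 1: dr=347 cr=347 sum_balances=0
After txn 2: dr=131 cr=131 sum_balances=0
After txn 3: dr=180 cr=180 sum_balances=0
After txn 4: dr=480 cr=480 sum_balances=0
After txn 5: dr=242 cr=252 sum_balances=-10
After txn 6: dr=32 cr=32 sum_balances=-10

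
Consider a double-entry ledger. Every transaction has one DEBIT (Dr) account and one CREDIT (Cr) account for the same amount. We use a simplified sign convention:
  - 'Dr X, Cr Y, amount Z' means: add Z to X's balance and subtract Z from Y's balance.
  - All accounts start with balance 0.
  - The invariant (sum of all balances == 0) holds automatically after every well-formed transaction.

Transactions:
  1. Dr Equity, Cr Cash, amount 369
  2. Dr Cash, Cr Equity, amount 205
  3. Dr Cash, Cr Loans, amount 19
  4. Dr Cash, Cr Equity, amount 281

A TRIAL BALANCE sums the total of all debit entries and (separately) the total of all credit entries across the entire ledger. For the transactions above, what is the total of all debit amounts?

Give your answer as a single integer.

Txn 1: debit+=369
Txn 2: debit+=205
Txn 3: debit+=19
Txn 4: debit+=281
Total debits = 874

Answer: 874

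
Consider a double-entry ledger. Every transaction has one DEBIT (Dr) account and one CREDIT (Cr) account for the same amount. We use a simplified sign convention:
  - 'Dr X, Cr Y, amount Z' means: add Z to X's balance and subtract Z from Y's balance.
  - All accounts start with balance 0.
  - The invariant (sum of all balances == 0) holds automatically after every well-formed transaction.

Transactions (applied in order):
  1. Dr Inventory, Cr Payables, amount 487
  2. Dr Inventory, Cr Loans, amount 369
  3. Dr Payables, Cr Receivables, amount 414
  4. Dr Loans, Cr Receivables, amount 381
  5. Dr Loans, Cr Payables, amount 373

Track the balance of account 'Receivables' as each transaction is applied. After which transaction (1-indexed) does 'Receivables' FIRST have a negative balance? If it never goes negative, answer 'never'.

Answer: 3

Derivation:
After txn 1: Receivables=0
After txn 2: Receivables=0
After txn 3: Receivables=-414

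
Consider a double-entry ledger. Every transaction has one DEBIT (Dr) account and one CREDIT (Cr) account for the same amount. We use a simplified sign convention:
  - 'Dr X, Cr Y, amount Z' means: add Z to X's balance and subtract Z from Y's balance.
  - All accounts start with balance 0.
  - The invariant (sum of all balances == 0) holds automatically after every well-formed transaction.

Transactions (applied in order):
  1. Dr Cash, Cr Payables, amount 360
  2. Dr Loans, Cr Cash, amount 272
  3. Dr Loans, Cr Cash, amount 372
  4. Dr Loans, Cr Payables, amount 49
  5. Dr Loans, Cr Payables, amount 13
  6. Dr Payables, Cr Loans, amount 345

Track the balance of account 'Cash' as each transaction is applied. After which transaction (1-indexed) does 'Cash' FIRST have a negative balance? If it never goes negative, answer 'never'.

Answer: 3

Derivation:
After txn 1: Cash=360
After txn 2: Cash=88
After txn 3: Cash=-284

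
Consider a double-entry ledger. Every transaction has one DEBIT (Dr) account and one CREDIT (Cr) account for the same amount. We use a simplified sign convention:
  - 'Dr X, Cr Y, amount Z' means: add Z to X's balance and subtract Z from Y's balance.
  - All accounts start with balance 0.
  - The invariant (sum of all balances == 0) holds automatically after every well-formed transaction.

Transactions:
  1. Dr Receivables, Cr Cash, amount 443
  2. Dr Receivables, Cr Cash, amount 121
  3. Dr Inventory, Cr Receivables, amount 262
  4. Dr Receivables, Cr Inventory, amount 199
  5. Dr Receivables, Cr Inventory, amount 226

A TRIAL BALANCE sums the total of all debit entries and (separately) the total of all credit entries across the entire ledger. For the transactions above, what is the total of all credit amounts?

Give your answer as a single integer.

Txn 1: credit+=443
Txn 2: credit+=121
Txn 3: credit+=262
Txn 4: credit+=199
Txn 5: credit+=226
Total credits = 1251

Answer: 1251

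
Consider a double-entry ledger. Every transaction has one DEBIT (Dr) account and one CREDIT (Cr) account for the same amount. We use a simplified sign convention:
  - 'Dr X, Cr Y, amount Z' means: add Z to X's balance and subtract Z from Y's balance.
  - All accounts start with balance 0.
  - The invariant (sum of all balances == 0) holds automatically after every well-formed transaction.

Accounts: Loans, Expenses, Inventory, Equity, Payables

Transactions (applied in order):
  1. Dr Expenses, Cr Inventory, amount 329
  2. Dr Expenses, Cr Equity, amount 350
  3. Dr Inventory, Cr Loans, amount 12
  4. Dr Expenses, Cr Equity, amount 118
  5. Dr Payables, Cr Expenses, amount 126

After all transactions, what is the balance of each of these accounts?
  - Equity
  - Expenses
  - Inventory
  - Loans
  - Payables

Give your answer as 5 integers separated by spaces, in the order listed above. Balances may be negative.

After txn 1 (Dr Expenses, Cr Inventory, amount 329): Expenses=329 Inventory=-329
After txn 2 (Dr Expenses, Cr Equity, amount 350): Equity=-350 Expenses=679 Inventory=-329
After txn 3 (Dr Inventory, Cr Loans, amount 12): Equity=-350 Expenses=679 Inventory=-317 Loans=-12
After txn 4 (Dr Expenses, Cr Equity, amount 118): Equity=-468 Expenses=797 Inventory=-317 Loans=-12
After txn 5 (Dr Payables, Cr Expenses, amount 126): Equity=-468 Expenses=671 Inventory=-317 Loans=-12 Payables=126

Answer: -468 671 -317 -12 126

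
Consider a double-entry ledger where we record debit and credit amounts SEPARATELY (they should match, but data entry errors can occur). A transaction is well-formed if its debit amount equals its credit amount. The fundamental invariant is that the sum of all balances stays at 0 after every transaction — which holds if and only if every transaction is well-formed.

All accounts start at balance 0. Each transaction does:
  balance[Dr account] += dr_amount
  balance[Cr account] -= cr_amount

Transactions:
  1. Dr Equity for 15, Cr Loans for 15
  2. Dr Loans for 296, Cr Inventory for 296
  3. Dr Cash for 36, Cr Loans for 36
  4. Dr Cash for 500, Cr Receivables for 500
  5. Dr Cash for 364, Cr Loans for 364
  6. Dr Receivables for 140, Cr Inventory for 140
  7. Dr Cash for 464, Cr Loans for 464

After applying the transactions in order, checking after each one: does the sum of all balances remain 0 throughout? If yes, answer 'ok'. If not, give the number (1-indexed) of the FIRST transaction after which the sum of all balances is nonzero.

After txn 1: dr=15 cr=15 sum_balances=0
After txn 2: dr=296 cr=296 sum_balances=0
After txn 3: dr=36 cr=36 sum_balances=0
After txn 4: dr=500 cr=500 sum_balances=0
After txn 5: dr=364 cr=364 sum_balances=0
After txn 6: dr=140 cr=140 sum_balances=0
After txn 7: dr=464 cr=464 sum_balances=0

Answer: ok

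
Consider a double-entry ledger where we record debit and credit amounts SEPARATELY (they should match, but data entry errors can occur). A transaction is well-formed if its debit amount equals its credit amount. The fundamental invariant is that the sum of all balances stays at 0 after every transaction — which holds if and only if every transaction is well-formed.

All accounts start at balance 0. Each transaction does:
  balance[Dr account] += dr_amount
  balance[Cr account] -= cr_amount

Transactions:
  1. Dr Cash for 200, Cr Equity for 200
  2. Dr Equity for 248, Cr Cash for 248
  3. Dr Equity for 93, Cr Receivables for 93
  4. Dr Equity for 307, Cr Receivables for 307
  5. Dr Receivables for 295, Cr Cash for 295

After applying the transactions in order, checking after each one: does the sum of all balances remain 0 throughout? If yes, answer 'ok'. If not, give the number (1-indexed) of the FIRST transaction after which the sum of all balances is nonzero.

After txn 1: dr=200 cr=200 sum_balances=0
After txn 2: dr=248 cr=248 sum_balances=0
After txn 3: dr=93 cr=93 sum_balances=0
After txn 4: dr=307 cr=307 sum_balances=0
After txn 5: dr=295 cr=295 sum_balances=0

Answer: ok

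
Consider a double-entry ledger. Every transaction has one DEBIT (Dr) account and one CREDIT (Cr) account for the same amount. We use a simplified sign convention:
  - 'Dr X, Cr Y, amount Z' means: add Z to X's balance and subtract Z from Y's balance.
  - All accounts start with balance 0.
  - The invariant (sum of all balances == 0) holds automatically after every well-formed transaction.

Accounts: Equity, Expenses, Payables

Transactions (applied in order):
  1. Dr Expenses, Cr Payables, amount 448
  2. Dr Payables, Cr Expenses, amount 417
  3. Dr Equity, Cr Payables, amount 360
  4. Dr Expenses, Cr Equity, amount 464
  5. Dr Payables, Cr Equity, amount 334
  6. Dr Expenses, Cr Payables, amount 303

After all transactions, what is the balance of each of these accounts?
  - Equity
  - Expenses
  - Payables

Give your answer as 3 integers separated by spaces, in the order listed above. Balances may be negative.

Answer: -438 798 -360

Derivation:
After txn 1 (Dr Expenses, Cr Payables, amount 448): Expenses=448 Payables=-448
After txn 2 (Dr Payables, Cr Expenses, amount 417): Expenses=31 Payables=-31
After txn 3 (Dr Equity, Cr Payables, amount 360): Equity=360 Expenses=31 Payables=-391
After txn 4 (Dr Expenses, Cr Equity, amount 464): Equity=-104 Expenses=495 Payables=-391
After txn 5 (Dr Payables, Cr Equity, amount 334): Equity=-438 Expenses=495 Payables=-57
After txn 6 (Dr Expenses, Cr Payables, amount 303): Equity=-438 Expenses=798 Payables=-360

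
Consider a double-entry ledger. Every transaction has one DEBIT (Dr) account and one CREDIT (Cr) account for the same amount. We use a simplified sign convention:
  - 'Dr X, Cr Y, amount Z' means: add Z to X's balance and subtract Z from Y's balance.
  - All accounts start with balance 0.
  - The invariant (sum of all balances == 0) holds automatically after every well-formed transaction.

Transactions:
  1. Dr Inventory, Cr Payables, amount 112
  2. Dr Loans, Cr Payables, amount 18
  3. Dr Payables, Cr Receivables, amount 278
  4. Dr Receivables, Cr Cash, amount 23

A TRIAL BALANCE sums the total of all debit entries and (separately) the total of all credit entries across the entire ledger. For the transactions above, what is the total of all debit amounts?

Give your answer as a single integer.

Answer: 431

Derivation:
Txn 1: debit+=112
Txn 2: debit+=18
Txn 3: debit+=278
Txn 4: debit+=23
Total debits = 431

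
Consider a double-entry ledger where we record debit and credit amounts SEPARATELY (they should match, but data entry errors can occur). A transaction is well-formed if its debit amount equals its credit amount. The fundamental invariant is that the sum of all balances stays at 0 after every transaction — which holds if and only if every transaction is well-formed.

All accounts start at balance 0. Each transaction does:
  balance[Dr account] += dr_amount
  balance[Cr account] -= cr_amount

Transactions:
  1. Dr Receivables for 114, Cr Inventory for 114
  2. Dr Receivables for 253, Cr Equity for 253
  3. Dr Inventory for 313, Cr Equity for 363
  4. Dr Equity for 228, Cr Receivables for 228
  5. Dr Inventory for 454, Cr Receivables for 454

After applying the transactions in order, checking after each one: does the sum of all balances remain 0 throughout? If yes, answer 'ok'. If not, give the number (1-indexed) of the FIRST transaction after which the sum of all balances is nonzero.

After txn 1: dr=114 cr=114 sum_balances=0
After txn 2: dr=253 cr=253 sum_balances=0
After txn 3: dr=313 cr=363 sum_balances=-50
After txn 4: dr=228 cr=228 sum_balances=-50
After txn 5: dr=454 cr=454 sum_balances=-50

Answer: 3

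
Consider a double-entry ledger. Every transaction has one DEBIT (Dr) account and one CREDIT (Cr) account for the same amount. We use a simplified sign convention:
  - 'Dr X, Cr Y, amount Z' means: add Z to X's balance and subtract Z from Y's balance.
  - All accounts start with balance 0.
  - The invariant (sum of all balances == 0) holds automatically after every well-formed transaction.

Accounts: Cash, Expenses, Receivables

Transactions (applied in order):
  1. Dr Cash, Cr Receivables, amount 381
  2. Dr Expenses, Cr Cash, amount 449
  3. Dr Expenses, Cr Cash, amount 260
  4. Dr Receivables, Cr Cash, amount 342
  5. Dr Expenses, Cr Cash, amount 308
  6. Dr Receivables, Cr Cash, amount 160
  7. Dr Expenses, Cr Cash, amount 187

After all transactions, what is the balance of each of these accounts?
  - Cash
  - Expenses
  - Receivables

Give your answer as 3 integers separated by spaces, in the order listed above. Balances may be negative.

After txn 1 (Dr Cash, Cr Receivables, amount 381): Cash=381 Receivables=-381
After txn 2 (Dr Expenses, Cr Cash, amount 449): Cash=-68 Expenses=449 Receivables=-381
After txn 3 (Dr Expenses, Cr Cash, amount 260): Cash=-328 Expenses=709 Receivables=-381
After txn 4 (Dr Receivables, Cr Cash, amount 342): Cash=-670 Expenses=709 Receivables=-39
After txn 5 (Dr Expenses, Cr Cash, amount 308): Cash=-978 Expenses=1017 Receivables=-39
After txn 6 (Dr Receivables, Cr Cash, amount 160): Cash=-1138 Expenses=1017 Receivables=121
After txn 7 (Dr Expenses, Cr Cash, amount 187): Cash=-1325 Expenses=1204 Receivables=121

Answer: -1325 1204 121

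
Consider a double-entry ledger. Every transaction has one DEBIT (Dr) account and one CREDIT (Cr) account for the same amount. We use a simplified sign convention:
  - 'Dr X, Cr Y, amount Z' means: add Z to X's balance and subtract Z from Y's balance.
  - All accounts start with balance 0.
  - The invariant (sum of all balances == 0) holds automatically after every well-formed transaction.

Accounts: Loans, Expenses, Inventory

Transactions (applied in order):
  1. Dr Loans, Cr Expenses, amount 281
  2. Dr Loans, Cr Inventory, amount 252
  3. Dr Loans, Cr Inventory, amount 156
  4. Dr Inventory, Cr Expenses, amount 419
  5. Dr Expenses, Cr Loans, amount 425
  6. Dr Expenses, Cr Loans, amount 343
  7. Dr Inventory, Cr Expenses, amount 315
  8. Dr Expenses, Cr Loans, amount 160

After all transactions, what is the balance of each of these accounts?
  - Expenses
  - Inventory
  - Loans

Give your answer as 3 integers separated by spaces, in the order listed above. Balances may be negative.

After txn 1 (Dr Loans, Cr Expenses, amount 281): Expenses=-281 Loans=281
After txn 2 (Dr Loans, Cr Inventory, amount 252): Expenses=-281 Inventory=-252 Loans=533
After txn 3 (Dr Loans, Cr Inventory, amount 156): Expenses=-281 Inventory=-408 Loans=689
After txn 4 (Dr Inventory, Cr Expenses, amount 419): Expenses=-700 Inventory=11 Loans=689
After txn 5 (Dr Expenses, Cr Loans, amount 425): Expenses=-275 Inventory=11 Loans=264
After txn 6 (Dr Expenses, Cr Loans, amount 343): Expenses=68 Inventory=11 Loans=-79
After txn 7 (Dr Inventory, Cr Expenses, amount 315): Expenses=-247 Inventory=326 Loans=-79
After txn 8 (Dr Expenses, Cr Loans, amount 160): Expenses=-87 Inventory=326 Loans=-239

Answer: -87 326 -239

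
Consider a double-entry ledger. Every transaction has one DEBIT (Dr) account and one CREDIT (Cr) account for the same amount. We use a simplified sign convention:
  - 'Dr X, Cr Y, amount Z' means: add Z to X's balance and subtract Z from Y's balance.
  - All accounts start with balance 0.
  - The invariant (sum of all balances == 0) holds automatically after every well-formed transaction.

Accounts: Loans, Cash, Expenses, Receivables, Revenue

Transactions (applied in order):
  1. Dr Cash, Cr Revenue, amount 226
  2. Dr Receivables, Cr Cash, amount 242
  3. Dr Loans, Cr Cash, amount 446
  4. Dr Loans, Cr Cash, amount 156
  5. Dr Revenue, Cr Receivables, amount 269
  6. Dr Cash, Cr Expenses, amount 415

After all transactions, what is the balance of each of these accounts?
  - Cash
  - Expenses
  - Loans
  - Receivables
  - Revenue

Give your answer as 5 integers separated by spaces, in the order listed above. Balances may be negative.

After txn 1 (Dr Cash, Cr Revenue, amount 226): Cash=226 Revenue=-226
After txn 2 (Dr Receivables, Cr Cash, amount 242): Cash=-16 Receivables=242 Revenue=-226
After txn 3 (Dr Loans, Cr Cash, amount 446): Cash=-462 Loans=446 Receivables=242 Revenue=-226
After txn 4 (Dr Loans, Cr Cash, amount 156): Cash=-618 Loans=602 Receivables=242 Revenue=-226
After txn 5 (Dr Revenue, Cr Receivables, amount 269): Cash=-618 Loans=602 Receivables=-27 Revenue=43
After txn 6 (Dr Cash, Cr Expenses, amount 415): Cash=-203 Expenses=-415 Loans=602 Receivables=-27 Revenue=43

Answer: -203 -415 602 -27 43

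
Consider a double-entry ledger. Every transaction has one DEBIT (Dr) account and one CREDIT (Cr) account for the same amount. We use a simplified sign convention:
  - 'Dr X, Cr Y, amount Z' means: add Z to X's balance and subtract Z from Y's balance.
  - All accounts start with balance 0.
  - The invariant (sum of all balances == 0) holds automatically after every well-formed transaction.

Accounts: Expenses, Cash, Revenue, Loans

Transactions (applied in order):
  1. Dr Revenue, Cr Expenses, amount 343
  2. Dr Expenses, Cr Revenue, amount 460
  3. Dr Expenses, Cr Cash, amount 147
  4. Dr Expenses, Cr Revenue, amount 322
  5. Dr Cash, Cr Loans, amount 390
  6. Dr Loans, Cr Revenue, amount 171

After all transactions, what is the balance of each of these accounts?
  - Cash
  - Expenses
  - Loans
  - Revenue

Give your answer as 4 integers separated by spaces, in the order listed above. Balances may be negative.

Answer: 243 586 -219 -610

Derivation:
After txn 1 (Dr Revenue, Cr Expenses, amount 343): Expenses=-343 Revenue=343
After txn 2 (Dr Expenses, Cr Revenue, amount 460): Expenses=117 Revenue=-117
After txn 3 (Dr Expenses, Cr Cash, amount 147): Cash=-147 Expenses=264 Revenue=-117
After txn 4 (Dr Expenses, Cr Revenue, amount 322): Cash=-147 Expenses=586 Revenue=-439
After txn 5 (Dr Cash, Cr Loans, amount 390): Cash=243 Expenses=586 Loans=-390 Revenue=-439
After txn 6 (Dr Loans, Cr Revenue, amount 171): Cash=243 Expenses=586 Loans=-219 Revenue=-610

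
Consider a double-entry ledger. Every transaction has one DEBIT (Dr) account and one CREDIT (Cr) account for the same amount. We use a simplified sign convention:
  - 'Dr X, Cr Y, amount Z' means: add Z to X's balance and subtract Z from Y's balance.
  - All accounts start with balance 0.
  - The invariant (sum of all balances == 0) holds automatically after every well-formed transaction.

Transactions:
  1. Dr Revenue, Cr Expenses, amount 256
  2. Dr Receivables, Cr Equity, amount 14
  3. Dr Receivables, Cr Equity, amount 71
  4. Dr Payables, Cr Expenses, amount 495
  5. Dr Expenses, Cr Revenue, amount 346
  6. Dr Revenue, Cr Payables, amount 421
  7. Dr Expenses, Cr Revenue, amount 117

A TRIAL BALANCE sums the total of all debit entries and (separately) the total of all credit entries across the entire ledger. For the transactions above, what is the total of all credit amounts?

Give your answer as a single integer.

Answer: 1720

Derivation:
Txn 1: credit+=256
Txn 2: credit+=14
Txn 3: credit+=71
Txn 4: credit+=495
Txn 5: credit+=346
Txn 6: credit+=421
Txn 7: credit+=117
Total credits = 1720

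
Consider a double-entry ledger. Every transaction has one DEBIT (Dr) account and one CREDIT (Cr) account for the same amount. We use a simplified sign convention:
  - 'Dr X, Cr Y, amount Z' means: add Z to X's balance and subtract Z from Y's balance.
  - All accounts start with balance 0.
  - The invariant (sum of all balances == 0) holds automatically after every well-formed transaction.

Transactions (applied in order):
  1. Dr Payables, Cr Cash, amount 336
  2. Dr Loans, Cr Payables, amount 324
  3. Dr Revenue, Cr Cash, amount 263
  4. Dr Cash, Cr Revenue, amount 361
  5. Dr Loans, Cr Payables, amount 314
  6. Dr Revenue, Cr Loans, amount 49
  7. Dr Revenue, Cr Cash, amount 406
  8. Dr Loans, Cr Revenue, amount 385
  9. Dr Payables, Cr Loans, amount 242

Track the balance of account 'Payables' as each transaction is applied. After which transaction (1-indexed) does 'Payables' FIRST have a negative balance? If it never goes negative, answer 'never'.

After txn 1: Payables=336
After txn 2: Payables=12
After txn 3: Payables=12
After txn 4: Payables=12
After txn 5: Payables=-302

Answer: 5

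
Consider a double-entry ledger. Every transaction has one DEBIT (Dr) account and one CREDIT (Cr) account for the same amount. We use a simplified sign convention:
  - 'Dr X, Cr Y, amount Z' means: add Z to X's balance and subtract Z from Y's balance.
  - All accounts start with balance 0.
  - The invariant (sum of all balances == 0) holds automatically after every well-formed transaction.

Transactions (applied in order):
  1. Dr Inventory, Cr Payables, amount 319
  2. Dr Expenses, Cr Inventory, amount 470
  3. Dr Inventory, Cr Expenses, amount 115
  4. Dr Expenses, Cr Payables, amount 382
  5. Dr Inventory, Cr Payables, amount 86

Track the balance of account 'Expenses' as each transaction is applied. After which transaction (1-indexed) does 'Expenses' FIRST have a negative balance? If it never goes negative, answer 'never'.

Answer: never

Derivation:
After txn 1: Expenses=0
After txn 2: Expenses=470
After txn 3: Expenses=355
After txn 4: Expenses=737
After txn 5: Expenses=737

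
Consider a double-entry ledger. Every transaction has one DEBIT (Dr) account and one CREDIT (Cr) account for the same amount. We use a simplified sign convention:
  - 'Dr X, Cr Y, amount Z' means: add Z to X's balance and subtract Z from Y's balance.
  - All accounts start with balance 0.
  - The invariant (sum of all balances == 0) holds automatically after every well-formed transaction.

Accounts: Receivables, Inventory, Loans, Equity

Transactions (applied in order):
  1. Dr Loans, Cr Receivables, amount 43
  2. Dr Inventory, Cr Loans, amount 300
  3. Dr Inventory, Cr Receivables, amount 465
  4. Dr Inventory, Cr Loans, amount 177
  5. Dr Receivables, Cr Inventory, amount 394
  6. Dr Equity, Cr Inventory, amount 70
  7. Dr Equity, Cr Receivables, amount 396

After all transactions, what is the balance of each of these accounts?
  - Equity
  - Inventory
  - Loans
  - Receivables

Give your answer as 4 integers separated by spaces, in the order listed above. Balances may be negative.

After txn 1 (Dr Loans, Cr Receivables, amount 43): Loans=43 Receivables=-43
After txn 2 (Dr Inventory, Cr Loans, amount 300): Inventory=300 Loans=-257 Receivables=-43
After txn 3 (Dr Inventory, Cr Receivables, amount 465): Inventory=765 Loans=-257 Receivables=-508
After txn 4 (Dr Inventory, Cr Loans, amount 177): Inventory=942 Loans=-434 Receivables=-508
After txn 5 (Dr Receivables, Cr Inventory, amount 394): Inventory=548 Loans=-434 Receivables=-114
After txn 6 (Dr Equity, Cr Inventory, amount 70): Equity=70 Inventory=478 Loans=-434 Receivables=-114
After txn 7 (Dr Equity, Cr Receivables, amount 396): Equity=466 Inventory=478 Loans=-434 Receivables=-510

Answer: 466 478 -434 -510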